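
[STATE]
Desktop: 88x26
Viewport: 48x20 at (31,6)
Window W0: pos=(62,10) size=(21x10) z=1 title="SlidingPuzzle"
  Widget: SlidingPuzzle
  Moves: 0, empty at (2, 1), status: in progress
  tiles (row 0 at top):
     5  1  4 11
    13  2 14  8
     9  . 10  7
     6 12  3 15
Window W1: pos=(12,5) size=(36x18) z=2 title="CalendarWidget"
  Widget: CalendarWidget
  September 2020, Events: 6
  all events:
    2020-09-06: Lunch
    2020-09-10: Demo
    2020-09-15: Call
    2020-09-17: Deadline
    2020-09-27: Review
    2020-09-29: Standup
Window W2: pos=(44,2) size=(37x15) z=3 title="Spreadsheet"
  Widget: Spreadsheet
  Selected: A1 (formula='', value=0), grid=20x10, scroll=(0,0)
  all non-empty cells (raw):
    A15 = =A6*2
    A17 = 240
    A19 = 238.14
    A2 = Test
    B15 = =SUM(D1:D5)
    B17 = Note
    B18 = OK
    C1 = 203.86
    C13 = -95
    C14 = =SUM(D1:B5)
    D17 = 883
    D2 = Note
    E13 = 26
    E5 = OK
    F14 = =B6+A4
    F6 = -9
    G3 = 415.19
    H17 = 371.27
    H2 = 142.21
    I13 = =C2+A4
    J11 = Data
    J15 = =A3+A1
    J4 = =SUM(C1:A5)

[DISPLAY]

             ┃       A       B       C       D  
─────────────┃----------------------------------
r 2020       ┃  1      [0]       0  203.86      
Su           ┃  2 Test           0       0Note  
 6*          ┃  3        0       0       0      
 13          ┃  4        0       0       0      
9 20         ┃  5        0       0       0      
27*          ┃  6        0       0       0      
             ┃  7        0       0       0      
             ┃  8        0       0       0      
             ┗━━━━━━━━━━━━━━━━━━━━━━━━━━━━━━━━━━
                ┃              ┃├────┼────┼────┼
                ┃              ┃│  9 │    │ 10 │
                ┃              ┗━━━━━━━━━━━━━━━━
                ┃                               
                ┃                               
━━━━━━━━━━━━━━━━┛                               
                                                
                                                
                                                


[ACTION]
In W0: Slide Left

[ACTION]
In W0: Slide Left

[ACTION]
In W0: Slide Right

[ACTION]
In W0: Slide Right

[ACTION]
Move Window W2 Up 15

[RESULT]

             ┃  1      [0]       0  203.86      
─────────────┃  2 Test           0       0Note  
r 2020       ┃  3        0       0       0      
Su           ┃  4        0       0       0      
 6*          ┃  5        0       0       0      
 13          ┃  6        0       0       0      
9 20         ┃  7        0       0       0      
27*          ┃  8        0       0       0      
             ┗━━━━━━━━━━━━━━━━━━━━━━━━━━━━━━━━━━
                ┃              ┃├────┼────┼────┼
                ┃              ┃│ 13 │  2 │ 14 │
                ┃              ┃├────┼────┼────┼
                ┃              ┃│  9 │    │ 10 │
                ┃              ┗━━━━━━━━━━━━━━━━
                ┃                               
                ┃                               
━━━━━━━━━━━━━━━━┛                               
                                                
                                                
                                                


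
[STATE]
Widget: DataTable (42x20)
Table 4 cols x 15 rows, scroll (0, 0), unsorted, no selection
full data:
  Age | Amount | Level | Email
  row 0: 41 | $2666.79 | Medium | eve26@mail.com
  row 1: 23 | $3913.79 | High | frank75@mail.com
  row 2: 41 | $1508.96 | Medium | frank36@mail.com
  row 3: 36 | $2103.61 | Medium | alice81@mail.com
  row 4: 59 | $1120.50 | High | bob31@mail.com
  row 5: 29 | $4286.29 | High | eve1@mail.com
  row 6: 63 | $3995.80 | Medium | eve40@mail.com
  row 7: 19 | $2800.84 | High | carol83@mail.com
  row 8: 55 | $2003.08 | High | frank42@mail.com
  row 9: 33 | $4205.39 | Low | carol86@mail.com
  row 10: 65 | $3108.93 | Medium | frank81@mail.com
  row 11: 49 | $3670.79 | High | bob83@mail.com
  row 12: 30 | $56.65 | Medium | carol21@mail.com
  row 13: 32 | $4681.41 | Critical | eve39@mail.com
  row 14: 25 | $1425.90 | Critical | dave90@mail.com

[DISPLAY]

Age│Amount  │Level   │Email               
───┼────────┼────────┼────────────────    
41 │$2666.79│Medium  │eve26@mail.com      
23 │$3913.79│High    │frank75@mail.com    
41 │$1508.96│Medium  │frank36@mail.com    
36 │$2103.61│Medium  │alice81@mail.com    
59 │$1120.50│High    │bob31@mail.com      
29 │$4286.29│High    │eve1@mail.com       
63 │$3995.80│Medium  │eve40@mail.com      
19 │$2800.84│High    │carol83@mail.com    
55 │$2003.08│High    │frank42@mail.com    
33 │$4205.39│Low     │carol86@mail.com    
65 │$3108.93│Medium  │frank81@mail.com    
49 │$3670.79│High    │bob83@mail.com      
30 │$56.65  │Medium  │carol21@mail.com    
32 │$4681.41│Critical│eve39@mail.com      
25 │$1425.90│Critical│dave90@mail.com     
                                          
                                          
                                          


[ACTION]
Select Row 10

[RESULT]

Age│Amount  │Level   │Email               
───┼────────┼────────┼────────────────    
41 │$2666.79│Medium  │eve26@mail.com      
23 │$3913.79│High    │frank75@mail.com    
41 │$1508.96│Medium  │frank36@mail.com    
36 │$2103.61│Medium  │alice81@mail.com    
59 │$1120.50│High    │bob31@mail.com      
29 │$4286.29│High    │eve1@mail.com       
63 │$3995.80│Medium  │eve40@mail.com      
19 │$2800.84│High    │carol83@mail.com    
55 │$2003.08│High    │frank42@mail.com    
33 │$4205.39│Low     │carol86@mail.com    
>5 │$3108.93│Medium  │frank81@mail.com    
49 │$3670.79│High    │bob83@mail.com      
30 │$56.65  │Medium  │carol21@mail.com    
32 │$4681.41│Critical│eve39@mail.com      
25 │$1425.90│Critical│dave90@mail.com     
                                          
                                          
                                          


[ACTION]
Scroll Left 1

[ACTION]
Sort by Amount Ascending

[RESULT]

Age│Amount ▲│Level   │Email               
───┼────────┼────────┼────────────────    
30 │$56.65  │Medium  │carol21@mail.com    
59 │$1120.50│High    │bob31@mail.com      
25 │$1425.90│Critical│dave90@mail.com     
41 │$1508.96│Medium  │frank36@mail.com    
55 │$2003.08│High    │frank42@mail.com    
36 │$2103.61│Medium  │alice81@mail.com    
41 │$2666.79│Medium  │eve26@mail.com      
19 │$2800.84│High    │carol83@mail.com    
65 │$3108.93│Medium  │frank81@mail.com    
49 │$3670.79│High    │bob83@mail.com      
>3 │$3913.79│High    │frank75@mail.com    
63 │$3995.80│Medium  │eve40@mail.com      
33 │$4205.39│Low     │carol86@mail.com    
29 │$4286.29│High    │eve1@mail.com       
32 │$4681.41│Critical│eve39@mail.com      
                                          
                                          
                                          


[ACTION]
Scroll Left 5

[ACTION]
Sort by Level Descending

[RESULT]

Age│Amount  │Level  ▼│Email               
───┼────────┼────────┼────────────────    
30 │$56.65  │Medium  │carol21@mail.com    
41 │$1508.96│Medium  │frank36@mail.com    
36 │$2103.61│Medium  │alice81@mail.com    
41 │$2666.79│Medium  │eve26@mail.com      
65 │$3108.93│Medium  │frank81@mail.com    
63 │$3995.80│Medium  │eve40@mail.com      
33 │$4205.39│Low     │carol86@mail.com    
59 │$1120.50│High    │bob31@mail.com      
55 │$2003.08│High    │frank42@mail.com    
19 │$2800.84│High    │carol83@mail.com    
>9 │$3670.79│High    │bob83@mail.com      
23 │$3913.79│High    │frank75@mail.com    
29 │$4286.29│High    │eve1@mail.com       
25 │$1425.90│Critical│dave90@mail.com     
32 │$4681.41│Critical│eve39@mail.com      
                                          
                                          
                                          


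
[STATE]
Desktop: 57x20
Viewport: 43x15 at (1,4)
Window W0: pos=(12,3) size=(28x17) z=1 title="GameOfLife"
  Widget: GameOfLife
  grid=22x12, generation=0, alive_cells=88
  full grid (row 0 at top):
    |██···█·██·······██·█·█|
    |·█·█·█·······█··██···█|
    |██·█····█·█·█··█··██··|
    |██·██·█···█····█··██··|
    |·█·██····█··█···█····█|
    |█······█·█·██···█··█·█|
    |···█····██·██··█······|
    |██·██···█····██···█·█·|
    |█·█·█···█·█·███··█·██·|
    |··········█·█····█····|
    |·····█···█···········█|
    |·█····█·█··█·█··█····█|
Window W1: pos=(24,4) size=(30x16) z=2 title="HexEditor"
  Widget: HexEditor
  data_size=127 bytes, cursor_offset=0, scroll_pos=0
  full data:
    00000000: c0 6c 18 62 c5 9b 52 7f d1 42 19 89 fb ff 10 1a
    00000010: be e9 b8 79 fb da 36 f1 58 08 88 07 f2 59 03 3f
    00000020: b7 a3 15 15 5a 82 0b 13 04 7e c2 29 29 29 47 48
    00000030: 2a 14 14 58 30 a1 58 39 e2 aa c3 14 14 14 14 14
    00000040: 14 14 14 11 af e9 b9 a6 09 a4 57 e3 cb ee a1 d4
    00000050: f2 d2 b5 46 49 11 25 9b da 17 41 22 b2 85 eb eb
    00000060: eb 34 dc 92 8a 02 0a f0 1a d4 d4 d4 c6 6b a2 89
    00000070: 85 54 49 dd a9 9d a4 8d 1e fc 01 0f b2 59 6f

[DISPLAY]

           ┃ GameOfLife┏━━━━━━━━━━━━━━━━━━━
           ┠───────────┃ HexEditor         
           ┃Gen: 0     ┠───────────────────
           ┃██···█·██··┃00000000  C0 6c 18 
           ┃·█·█·█·····┃00000010  be e9 b8 
           ┃██·█····█·█┃00000020  b7 a3 15 
           ┃██·██·█···█┃00000030  2a 14 14 
           ┃·█·██····█·┃00000040  14 14 14 
           ┃█······█·█·┃00000050  f2 d2 b5 
           ┃···█····██·┃00000060  eb 34 dc 
           ┃██·██···█··┃00000070  85 54 49 
           ┃█·█·█···█·█┃                   
           ┃··········█┃                   
           ┃·····█···█·┃                   
           ┃·█····█·█··┃                   


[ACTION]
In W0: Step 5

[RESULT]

           ┃ GameOfLife┏━━━━━━━━━━━━━━━━━━━
           ┠───────────┃ HexEditor         
           ┃Gen: 5     ┠───────────────────
           ┃██·█·█·····┃00000000  C0 6c 18 
           ┃██·█·█·····┃00000010  be e9 b8 
           ┃██·█······█┃00000020  b7 a3 15 
           ┃···█···█··█┃00000030  2a 14 14 
           ┃····█···█··┃00000040  14 14 14 
           ┃····█···█··┃00000050  f2 d2 b5 
           ┃···········┃00000060  eb 34 dc 
           ┃···█·█·····┃00000070  85 54 49 
           ┃····█······┃                   
           ┃···········┃                   
           ┃·········██┃                   
           ┃·········██┃                   


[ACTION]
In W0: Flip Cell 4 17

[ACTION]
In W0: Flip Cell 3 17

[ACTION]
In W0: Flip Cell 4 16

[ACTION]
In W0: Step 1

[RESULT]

           ┃ GameOfLife┏━━━━━━━━━━━━━━━━━━━
           ┠───────────┃ HexEditor         
           ┃Gen: 6     ┠───────────────────
           ┃██·········┃00000000  C0 6c 18 
           ┃···█·······┃00000010  be e9 b8 
           ┃██·█······█┃00000020  b7 a3 15 
           ┃··███····█·┃00000030  2a 14 14 
           ┃···██··████┃00000040  14 14 14 
           ┃···········┃00000050  f2 d2 b5 
           ┃····█······┃00000060  eb 34 dc 
           ┃····█······┃00000070  85 54 49 
           ┃····█······┃                   
           ┃··········█┃                   
           ┃·········█·┃                   
           ┃·········█·┃                   


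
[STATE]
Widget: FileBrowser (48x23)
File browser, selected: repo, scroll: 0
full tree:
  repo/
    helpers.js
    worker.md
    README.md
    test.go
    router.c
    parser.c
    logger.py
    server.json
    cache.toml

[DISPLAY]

> [-] repo/                                     
    helpers.js                                  
    worker.md                                   
    README.md                                   
    test.go                                     
    router.c                                    
    parser.c                                    
    logger.py                                   
    server.json                                 
    cache.toml                                  
                                                
                                                
                                                
                                                
                                                
                                                
                                                
                                                
                                                
                                                
                                                
                                                
                                                


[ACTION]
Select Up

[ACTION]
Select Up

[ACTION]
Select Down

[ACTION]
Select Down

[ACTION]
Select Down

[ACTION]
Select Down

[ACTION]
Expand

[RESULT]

  [-] repo/                                     
    helpers.js                                  
    worker.md                                   
    README.md                                   
  > test.go                                     
    router.c                                    
    parser.c                                    
    logger.py                                   
    server.json                                 
    cache.toml                                  
                                                
                                                
                                                
                                                
                                                
                                                
                                                
                                                
                                                
                                                
                                                
                                                
                                                


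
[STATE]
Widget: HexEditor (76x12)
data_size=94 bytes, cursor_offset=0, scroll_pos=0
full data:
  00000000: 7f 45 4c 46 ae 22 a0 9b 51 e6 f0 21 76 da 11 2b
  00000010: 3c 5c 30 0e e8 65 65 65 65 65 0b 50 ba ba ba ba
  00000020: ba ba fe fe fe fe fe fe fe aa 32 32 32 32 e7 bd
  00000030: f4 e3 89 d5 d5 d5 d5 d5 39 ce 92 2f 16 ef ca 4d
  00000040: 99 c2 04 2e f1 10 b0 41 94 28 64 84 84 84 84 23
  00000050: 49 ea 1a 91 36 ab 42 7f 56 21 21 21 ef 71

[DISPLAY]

00000000  7F 45 4c 46 ae 22 a0 9b  51 e6 f0 21 76 da 11 2b  |.ELF."..Q..!v..
00000010  3c 5c 30 0e e8 65 65 65  65 65 0b 50 ba ba ba ba  |<\0..eeeee.P...
00000020  ba ba fe fe fe fe fe fe  fe aa 32 32 32 32 e7 bd  |..........2222.
00000030  f4 e3 89 d5 d5 d5 d5 d5  39 ce 92 2f 16 ef ca 4d  |........9../...
00000040  99 c2 04 2e f1 10 b0 41  94 28 64 84 84 84 84 23  |.......A.(d....
00000050  49 ea 1a 91 36 ab 42 7f  56 21 21 21 ef 71        |I...6.B.V!!!.q 
                                                                            
                                                                            
                                                                            
                                                                            
                                                                            
                                                                            


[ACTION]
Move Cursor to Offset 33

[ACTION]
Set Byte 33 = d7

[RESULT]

00000000  7f 45 4c 46 ae 22 a0 9b  51 e6 f0 21 76 da 11 2b  |.ELF."..Q..!v..
00000010  3c 5c 30 0e e8 65 65 65  65 65 0b 50 ba ba ba ba  |<\0..eeeee.P...
00000020  ba D7 fe fe fe fe fe fe  fe aa 32 32 32 32 e7 bd  |..........2222.
00000030  f4 e3 89 d5 d5 d5 d5 d5  39 ce 92 2f 16 ef ca 4d  |........9../...
00000040  99 c2 04 2e f1 10 b0 41  94 28 64 84 84 84 84 23  |.......A.(d....
00000050  49 ea 1a 91 36 ab 42 7f  56 21 21 21 ef 71        |I...6.B.V!!!.q 
                                                                            
                                                                            
                                                                            
                                                                            
                                                                            
                                                                            


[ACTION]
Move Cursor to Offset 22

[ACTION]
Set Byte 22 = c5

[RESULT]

00000000  7f 45 4c 46 ae 22 a0 9b  51 e6 f0 21 76 da 11 2b  |.ELF."..Q..!v..
00000010  3c 5c 30 0e e8 65 C5 65  65 65 0b 50 ba ba ba ba  |<\0..e.eee.P...
00000020  ba d7 fe fe fe fe fe fe  fe aa 32 32 32 32 e7 bd  |..........2222.
00000030  f4 e3 89 d5 d5 d5 d5 d5  39 ce 92 2f 16 ef ca 4d  |........9../...
00000040  99 c2 04 2e f1 10 b0 41  94 28 64 84 84 84 84 23  |.......A.(d....
00000050  49 ea 1a 91 36 ab 42 7f  56 21 21 21 ef 71        |I...6.B.V!!!.q 
                                                                            
                                                                            
                                                                            
                                                                            
                                                                            
                                                                            


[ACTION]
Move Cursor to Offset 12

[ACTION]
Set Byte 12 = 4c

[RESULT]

00000000  7f 45 4c 46 ae 22 a0 9b  51 e6 f0 21 4C da 11 2b  |.ELF."..Q..!L..
00000010  3c 5c 30 0e e8 65 c5 65  65 65 0b 50 ba ba ba ba  |<\0..e.eee.P...
00000020  ba d7 fe fe fe fe fe fe  fe aa 32 32 32 32 e7 bd  |..........2222.
00000030  f4 e3 89 d5 d5 d5 d5 d5  39 ce 92 2f 16 ef ca 4d  |........9../...
00000040  99 c2 04 2e f1 10 b0 41  94 28 64 84 84 84 84 23  |.......A.(d....
00000050  49 ea 1a 91 36 ab 42 7f  56 21 21 21 ef 71        |I...6.B.V!!!.q 
                                                                            
                                                                            
                                                                            
                                                                            
                                                                            
                                                                            


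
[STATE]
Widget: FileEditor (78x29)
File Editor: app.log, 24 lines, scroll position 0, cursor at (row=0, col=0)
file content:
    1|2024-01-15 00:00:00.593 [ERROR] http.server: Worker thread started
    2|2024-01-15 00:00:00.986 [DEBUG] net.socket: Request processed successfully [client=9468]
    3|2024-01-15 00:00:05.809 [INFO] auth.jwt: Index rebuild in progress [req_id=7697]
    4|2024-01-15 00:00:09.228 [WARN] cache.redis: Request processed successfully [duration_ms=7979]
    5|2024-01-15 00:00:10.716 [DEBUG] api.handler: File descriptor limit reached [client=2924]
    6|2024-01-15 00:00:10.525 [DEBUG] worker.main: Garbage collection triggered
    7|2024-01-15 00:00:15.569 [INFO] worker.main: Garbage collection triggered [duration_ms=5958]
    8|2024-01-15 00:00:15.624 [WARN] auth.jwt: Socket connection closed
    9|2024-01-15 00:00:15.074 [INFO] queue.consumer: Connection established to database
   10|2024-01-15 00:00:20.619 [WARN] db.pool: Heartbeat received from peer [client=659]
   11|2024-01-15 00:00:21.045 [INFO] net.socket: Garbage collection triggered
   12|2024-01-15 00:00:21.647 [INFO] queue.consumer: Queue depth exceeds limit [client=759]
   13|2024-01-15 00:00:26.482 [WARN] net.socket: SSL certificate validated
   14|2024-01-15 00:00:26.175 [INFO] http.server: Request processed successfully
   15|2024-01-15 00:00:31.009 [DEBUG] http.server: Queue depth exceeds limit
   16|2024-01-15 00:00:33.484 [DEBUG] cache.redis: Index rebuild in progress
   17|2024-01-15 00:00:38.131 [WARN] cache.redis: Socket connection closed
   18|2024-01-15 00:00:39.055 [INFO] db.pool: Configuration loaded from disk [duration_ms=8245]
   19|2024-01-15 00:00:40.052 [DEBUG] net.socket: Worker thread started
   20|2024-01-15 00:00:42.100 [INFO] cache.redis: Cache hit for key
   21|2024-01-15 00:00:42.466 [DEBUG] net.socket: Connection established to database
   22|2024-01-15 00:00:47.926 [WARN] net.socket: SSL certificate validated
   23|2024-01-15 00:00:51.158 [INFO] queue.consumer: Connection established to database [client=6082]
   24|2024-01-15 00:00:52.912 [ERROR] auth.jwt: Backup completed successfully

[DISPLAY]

█024-01-15 00:00:00.593 [ERROR] http.server: Worker thread started           ▲
2024-01-15 00:00:00.986 [DEBUG] net.socket: Request processed successfully [c█
2024-01-15 00:00:05.809 [INFO] auth.jwt: Index rebuild in progress [req_id=76░
2024-01-15 00:00:09.228 [WARN] cache.redis: Request processed successfully [d░
2024-01-15 00:00:10.716 [DEBUG] api.handler: File descriptor limit reached [c░
2024-01-15 00:00:10.525 [DEBUG] worker.main: Garbage collection triggered    ░
2024-01-15 00:00:15.569 [INFO] worker.main: Garbage collection triggered [dur░
2024-01-15 00:00:15.624 [WARN] auth.jwt: Socket connection closed            ░
2024-01-15 00:00:15.074 [INFO] queue.consumer: Connection established to data░
2024-01-15 00:00:20.619 [WARN] db.pool: Heartbeat received from peer [client=░
2024-01-15 00:00:21.045 [INFO] net.socket: Garbage collection triggered      ░
2024-01-15 00:00:21.647 [INFO] queue.consumer: Queue depth exceeds limit [cli░
2024-01-15 00:00:26.482 [WARN] net.socket: SSL certificate validated         ░
2024-01-15 00:00:26.175 [INFO] http.server: Request processed successfully   ░
2024-01-15 00:00:31.009 [DEBUG] http.server: Queue depth exceeds limit       ░
2024-01-15 00:00:33.484 [DEBUG] cache.redis: Index rebuild in progress       ░
2024-01-15 00:00:38.131 [WARN] cache.redis: Socket connection closed         ░
2024-01-15 00:00:39.055 [INFO] db.pool: Configuration loaded from disk [durat░
2024-01-15 00:00:40.052 [DEBUG] net.socket: Worker thread started            ░
2024-01-15 00:00:42.100 [INFO] cache.redis: Cache hit for key                ░
2024-01-15 00:00:42.466 [DEBUG] net.socket: Connection established to databas░
2024-01-15 00:00:47.926 [WARN] net.socket: SSL certificate validated         ░
2024-01-15 00:00:51.158 [INFO] queue.consumer: Connection established to data░
2024-01-15 00:00:52.912 [ERROR] auth.jwt: Backup completed successfully      ░
                                                                             ░
                                                                             ░
                                                                             ░
                                                                             ░
                                                                             ▼


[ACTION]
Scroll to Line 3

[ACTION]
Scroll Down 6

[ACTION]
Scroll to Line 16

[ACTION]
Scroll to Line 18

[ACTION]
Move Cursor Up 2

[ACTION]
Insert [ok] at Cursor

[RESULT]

ok█024-01-15 00:00:00.593 [ERROR] http.server: Worker thread started         ▲
2024-01-15 00:00:00.986 [DEBUG] net.socket: Request processed successfully [c█
2024-01-15 00:00:05.809 [INFO] auth.jwt: Index rebuild in progress [req_id=76░
2024-01-15 00:00:09.228 [WARN] cache.redis: Request processed successfully [d░
2024-01-15 00:00:10.716 [DEBUG] api.handler: File descriptor limit reached [c░
2024-01-15 00:00:10.525 [DEBUG] worker.main: Garbage collection triggered    ░
2024-01-15 00:00:15.569 [INFO] worker.main: Garbage collection triggered [dur░
2024-01-15 00:00:15.624 [WARN] auth.jwt: Socket connection closed            ░
2024-01-15 00:00:15.074 [INFO] queue.consumer: Connection established to data░
2024-01-15 00:00:20.619 [WARN] db.pool: Heartbeat received from peer [client=░
2024-01-15 00:00:21.045 [INFO] net.socket: Garbage collection triggered      ░
2024-01-15 00:00:21.647 [INFO] queue.consumer: Queue depth exceeds limit [cli░
2024-01-15 00:00:26.482 [WARN] net.socket: SSL certificate validated         ░
2024-01-15 00:00:26.175 [INFO] http.server: Request processed successfully   ░
2024-01-15 00:00:31.009 [DEBUG] http.server: Queue depth exceeds limit       ░
2024-01-15 00:00:33.484 [DEBUG] cache.redis: Index rebuild in progress       ░
2024-01-15 00:00:38.131 [WARN] cache.redis: Socket connection closed         ░
2024-01-15 00:00:39.055 [INFO] db.pool: Configuration loaded from disk [durat░
2024-01-15 00:00:40.052 [DEBUG] net.socket: Worker thread started            ░
2024-01-15 00:00:42.100 [INFO] cache.redis: Cache hit for key                ░
2024-01-15 00:00:42.466 [DEBUG] net.socket: Connection established to databas░
2024-01-15 00:00:47.926 [WARN] net.socket: SSL certificate validated         ░
2024-01-15 00:00:51.158 [INFO] queue.consumer: Connection established to data░
2024-01-15 00:00:52.912 [ERROR] auth.jwt: Backup completed successfully      ░
                                                                             ░
                                                                             ░
                                                                             ░
                                                                             ░
                                                                             ▼


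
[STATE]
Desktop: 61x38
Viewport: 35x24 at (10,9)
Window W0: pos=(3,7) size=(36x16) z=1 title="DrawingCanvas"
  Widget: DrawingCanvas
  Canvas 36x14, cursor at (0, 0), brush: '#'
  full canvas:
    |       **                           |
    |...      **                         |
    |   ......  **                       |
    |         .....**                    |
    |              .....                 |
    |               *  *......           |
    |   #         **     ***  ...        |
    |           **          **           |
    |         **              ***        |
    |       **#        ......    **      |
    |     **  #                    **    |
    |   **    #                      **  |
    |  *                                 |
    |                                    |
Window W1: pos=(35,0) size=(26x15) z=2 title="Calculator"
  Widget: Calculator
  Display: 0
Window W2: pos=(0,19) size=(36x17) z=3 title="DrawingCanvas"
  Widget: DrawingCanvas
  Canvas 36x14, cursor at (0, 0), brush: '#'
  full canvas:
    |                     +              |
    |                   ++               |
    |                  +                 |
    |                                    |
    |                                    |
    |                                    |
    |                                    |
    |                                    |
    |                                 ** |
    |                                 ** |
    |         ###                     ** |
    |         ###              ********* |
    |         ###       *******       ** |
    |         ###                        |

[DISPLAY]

─────────────────────────┃│ 1 │ 2 │
 **                      ┃├───┼───┼
   **                    ┃│ 0 │ . │
...  **                  ┃├───┼───┼
   .....**               ┃│ C │ MC│
        .....            ┗━━━━━━━━━
         *  *......         ┃      
       **     ***  ...      ┃      
     **          **         ┃      
   **              ***      ┃      
━━━━━━━━━━━━━━━━━━━━━━━━━┓  ┃      
anvas                    ┃  ┃      
─────────────────────────┨**┃      
            +            ┃━━┛      
          ++             ┃         
         +               ┃         
                         ┃         
                         ┃         
                         ┃         
                         ┃         
                         ┃         
                        *┃         
                        *┃         
###                     *┃         


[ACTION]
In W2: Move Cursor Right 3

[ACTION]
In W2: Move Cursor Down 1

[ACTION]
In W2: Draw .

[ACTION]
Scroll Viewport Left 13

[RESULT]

   ┠───────────────────────────────
   ┃+      **                      
   ┃...      **                    
   ┃   ......  **                  
   ┃         .....**               
   ┃              .....            
   ┃               *  *......      
   ┃   #         **     ***  ...   
   ┃           **          **      
   ┃         **              ***   
┏━━━━━━━━━━━━━━━━━━━━━━━━━━━━━━━━━━
┃ DrawingCanvas                    
┠──────────────────────────────────
┃                     +            
┃   .               ++             
┃                  +               
┃                                  
┃                                  
┃                                  
┃                                  
┃                                  
┃                                 *
┃                                 *
┃         ###                     *


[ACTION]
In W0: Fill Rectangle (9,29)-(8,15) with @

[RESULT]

   ┠───────────────────────────────
   ┃+      **                      
   ┃...      **                    
   ┃   ......  **                  
   ┃         .....**               
   ┃              .....            
   ┃               *  *......      
   ┃   #         **     ***  ...   
   ┃           **          **      
   ┃         **    @@@@@@@@@@@@@@@ 
┏━━━━━━━━━━━━━━━━━━━━━━━━━━━━━━━━━━
┃ DrawingCanvas                    
┠──────────────────────────────────
┃                     +            
┃   .               ++             
┃                  +               
┃                                  
┃                                  
┃                                  
┃                                  
┃                                  
┃                                 *
┃                                 *
┃         ###                     *


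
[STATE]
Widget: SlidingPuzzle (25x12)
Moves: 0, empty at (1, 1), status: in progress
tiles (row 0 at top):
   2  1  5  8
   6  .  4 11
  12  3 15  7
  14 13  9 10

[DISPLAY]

┌────┬────┬────┬────┐    
│  2 │  1 │  5 │  8 │    
├────┼────┼────┼────┤    
│  6 │    │  4 │ 11 │    
├────┼────┼────┼────┤    
│ 12 │  3 │ 15 │  7 │    
├────┼────┼────┼────┤    
│ 14 │ 13 │  9 │ 10 │    
└────┴────┴────┴────┘    
Moves: 0                 
                         
                         


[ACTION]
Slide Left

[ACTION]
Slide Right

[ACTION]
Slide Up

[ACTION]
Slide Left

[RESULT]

┌────┬────┬────┬────┐    
│  2 │  1 │  5 │  8 │    
├────┼────┼────┼────┤    
│  6 │  3 │  4 │ 11 │    
├────┼────┼────┼────┤    
│ 12 │ 15 │    │  7 │    
├────┼────┼────┼────┤    
│ 14 │ 13 │  9 │ 10 │    
└────┴────┴────┴────┘    
Moves: 4                 
                         
                         


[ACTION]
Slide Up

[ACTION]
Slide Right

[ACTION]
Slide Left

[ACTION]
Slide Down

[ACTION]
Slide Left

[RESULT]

┌────┬────┬────┬────┐    
│  2 │  1 │  5 │  8 │    
├────┼────┼────┼────┤    
│  6 │  3 │  4 │ 11 │    
├────┼────┼────┼────┤    
│ 12 │ 15 │  7 │    │    
├────┼────┼────┼────┤    
│ 14 │ 13 │  9 │ 10 │    
└────┴────┴────┴────┘    
Moves: 9                 
                         
                         


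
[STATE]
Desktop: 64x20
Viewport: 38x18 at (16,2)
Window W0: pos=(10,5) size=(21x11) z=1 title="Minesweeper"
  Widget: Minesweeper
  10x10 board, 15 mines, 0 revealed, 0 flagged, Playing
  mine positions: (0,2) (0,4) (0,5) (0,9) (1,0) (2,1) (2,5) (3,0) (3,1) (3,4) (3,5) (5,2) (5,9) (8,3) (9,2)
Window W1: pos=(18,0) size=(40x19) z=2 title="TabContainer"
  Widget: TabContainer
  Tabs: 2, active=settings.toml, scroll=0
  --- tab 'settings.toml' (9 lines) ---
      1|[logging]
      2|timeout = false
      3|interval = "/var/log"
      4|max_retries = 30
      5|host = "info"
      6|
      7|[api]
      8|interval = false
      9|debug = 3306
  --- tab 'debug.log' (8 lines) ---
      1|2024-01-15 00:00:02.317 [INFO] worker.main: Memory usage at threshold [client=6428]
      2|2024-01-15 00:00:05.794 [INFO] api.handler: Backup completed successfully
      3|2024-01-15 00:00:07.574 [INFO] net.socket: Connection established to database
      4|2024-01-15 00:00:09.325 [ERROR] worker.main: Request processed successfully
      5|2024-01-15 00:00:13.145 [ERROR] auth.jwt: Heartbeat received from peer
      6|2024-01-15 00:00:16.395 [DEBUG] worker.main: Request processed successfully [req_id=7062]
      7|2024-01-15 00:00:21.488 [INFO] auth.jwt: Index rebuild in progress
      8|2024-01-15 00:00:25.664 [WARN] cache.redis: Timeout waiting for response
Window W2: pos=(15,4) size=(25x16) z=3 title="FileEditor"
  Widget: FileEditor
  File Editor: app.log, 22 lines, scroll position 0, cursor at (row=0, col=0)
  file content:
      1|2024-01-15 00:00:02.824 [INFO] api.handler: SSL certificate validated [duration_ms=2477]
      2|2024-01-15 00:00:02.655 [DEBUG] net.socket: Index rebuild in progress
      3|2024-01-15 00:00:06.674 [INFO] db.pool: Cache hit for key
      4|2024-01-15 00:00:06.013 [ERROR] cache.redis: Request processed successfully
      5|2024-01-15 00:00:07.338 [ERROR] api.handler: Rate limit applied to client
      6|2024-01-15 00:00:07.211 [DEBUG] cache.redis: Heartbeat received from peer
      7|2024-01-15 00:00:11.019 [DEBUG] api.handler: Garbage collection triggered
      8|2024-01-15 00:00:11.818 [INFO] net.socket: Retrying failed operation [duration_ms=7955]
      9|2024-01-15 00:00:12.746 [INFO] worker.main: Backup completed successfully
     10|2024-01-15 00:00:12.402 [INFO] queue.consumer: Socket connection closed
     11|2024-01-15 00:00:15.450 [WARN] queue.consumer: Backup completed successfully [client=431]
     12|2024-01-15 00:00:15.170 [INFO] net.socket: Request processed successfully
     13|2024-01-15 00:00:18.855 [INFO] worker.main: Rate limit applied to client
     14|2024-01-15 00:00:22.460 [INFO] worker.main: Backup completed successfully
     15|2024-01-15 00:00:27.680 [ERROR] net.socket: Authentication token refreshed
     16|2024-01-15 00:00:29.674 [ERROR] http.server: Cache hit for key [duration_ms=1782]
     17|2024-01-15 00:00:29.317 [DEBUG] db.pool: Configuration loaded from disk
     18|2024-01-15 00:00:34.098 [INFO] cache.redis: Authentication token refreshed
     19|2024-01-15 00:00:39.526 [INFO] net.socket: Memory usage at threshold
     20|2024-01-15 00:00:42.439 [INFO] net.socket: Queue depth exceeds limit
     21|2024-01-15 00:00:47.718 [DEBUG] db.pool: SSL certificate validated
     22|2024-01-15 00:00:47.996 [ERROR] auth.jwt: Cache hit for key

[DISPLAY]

  ┠───────────────────────────────────
  ┃[settings.toml]│ debug.log         
━━━━━━━━━━━━━━━━━━━━━━━┓──────────────
 FileEditor            ┃              
───────────────────────┨              
█024-01-15 00:00:02.82▲┃              
2024-01-15 00:00:02.65█┃              
2024-01-15 00:00:06.67░┃              
2024-01-15 00:00:06.01░┃              
2024-01-15 00:00:07.33░┃              
2024-01-15 00:00:07.21░┃              
2024-01-15 00:00:11.01░┃              
2024-01-15 00:00:11.81░┃              
2024-01-15 00:00:12.74░┃              
2024-01-15 00:00:12.40░┃              
2024-01-15 00:00:15.45░┃              
2024-01-15 00:00:15.17▼┃━━━━━━━━━━━━━━
━━━━━━━━━━━━━━━━━━━━━━━┛              


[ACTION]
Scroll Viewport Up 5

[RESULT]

  ┏━━━━━━━━━━━━━━━━━━━━━━━━━━━━━━━━━━━
  ┃ TabContainer                      
  ┠───────────────────────────────────
  ┃[settings.toml]│ debug.log         
━━━━━━━━━━━━━━━━━━━━━━━┓──────────────
 FileEditor            ┃              
───────────────────────┨              
█024-01-15 00:00:02.82▲┃              
2024-01-15 00:00:02.65█┃              
2024-01-15 00:00:06.67░┃              
2024-01-15 00:00:06.01░┃              
2024-01-15 00:00:07.33░┃              
2024-01-15 00:00:07.21░┃              
2024-01-15 00:00:11.01░┃              
2024-01-15 00:00:11.81░┃              
2024-01-15 00:00:12.74░┃              
2024-01-15 00:00:12.40░┃              
2024-01-15 00:00:15.45░┃              


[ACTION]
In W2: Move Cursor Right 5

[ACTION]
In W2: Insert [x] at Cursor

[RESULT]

  ┏━━━━━━━━━━━━━━━━━━━━━━━━━━━━━━━━━━━
  ┃ TabContainer                      
  ┠───────────────────────────────────
  ┃[settings.toml]│ debug.log         
━━━━━━━━━━━━━━━━━━━━━━━┓──────────────
 FileEditor            ┃              
───────────────────────┨              
2024-x█1-15 00:00:02.8▲┃              
2024-01-15 00:00:02.65█┃              
2024-01-15 00:00:06.67░┃              
2024-01-15 00:00:06.01░┃              
2024-01-15 00:00:07.33░┃              
2024-01-15 00:00:07.21░┃              
2024-01-15 00:00:11.01░┃              
2024-01-15 00:00:11.81░┃              
2024-01-15 00:00:12.74░┃              
2024-01-15 00:00:12.40░┃              
2024-01-15 00:00:15.45░┃              


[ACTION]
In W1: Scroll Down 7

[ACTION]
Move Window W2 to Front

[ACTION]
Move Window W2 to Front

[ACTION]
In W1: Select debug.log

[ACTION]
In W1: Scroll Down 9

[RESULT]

  ┏━━━━━━━━━━━━━━━━━━━━━━━━━━━━━━━━━━━
  ┃ TabContainer                      
  ┠───────────────────────────────────
  ┃ settings.toml │[debug.log]        
━━━━━━━━━━━━━━━━━━━━━━━┓──────────────
 FileEditor            ┃64 [WARN] cach
───────────────────────┨              
2024-x█1-15 00:00:02.8▲┃              
2024-01-15 00:00:02.65█┃              
2024-01-15 00:00:06.67░┃              
2024-01-15 00:00:06.01░┃              
2024-01-15 00:00:07.33░┃              
2024-01-15 00:00:07.21░┃              
2024-01-15 00:00:11.01░┃              
2024-01-15 00:00:11.81░┃              
2024-01-15 00:00:12.74░┃              
2024-01-15 00:00:12.40░┃              
2024-01-15 00:00:15.45░┃              
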